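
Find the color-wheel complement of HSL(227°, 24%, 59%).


Complement = opposite side of color wheel = hue + 180°
H' = (227 + 180) mod 360 = 47°
S and L unchanged.
= HSL(47°, 24%, 59%)


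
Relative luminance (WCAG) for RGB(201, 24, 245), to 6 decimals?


Linearize each channel (sRGB transfer function): c = v/255; c_lin = c/12.92 if c ≤ 0.04045, else ((c+0.055)/1.055)^2.4
  R: 201/255 ≈ 0.788235 > 0.04045 → ((0.788235+0.055)/1.055)^2.4 ≈ 0.584078
  G: 24/255 ≈ 0.094118 > 0.04045 → ((0.094118+0.055)/1.055)^2.4 ≈ 0.009134
  B: 245/255 ≈ 0.960784 > 0.04045 → ((0.960784+0.055)/1.055)^2.4 ≈ 0.913099
R_lin = 0.584078, G_lin = 0.009134, B_lin = 0.913099
L = 0.2126×R + 0.7152×G + 0.0722×B
L = 0.2126×0.584078 + 0.7152×0.009134 + 0.0722×0.913099
L ≈ 0.196633


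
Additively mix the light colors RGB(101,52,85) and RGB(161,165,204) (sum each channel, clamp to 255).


Additive: each channel = min(255, C₁+C₂)
R: 101+161 = 262 → 255
G: 52+165 = 217 → 217
B: 85+204 = 289 → 255
= RGB(255, 217, 255)


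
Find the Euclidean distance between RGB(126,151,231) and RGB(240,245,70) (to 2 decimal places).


d = √[(R₁-R₂)² + (G₁-G₂)² + (B₁-B₂)²]
d = √[(126-240)² + (151-245)² + (231-70)²]
d = √[12996 + 8836 + 25921]
d = √47753
d ≈ 218.52


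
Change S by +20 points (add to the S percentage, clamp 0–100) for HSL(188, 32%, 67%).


Original S = 32%
Adjustment = +20 percentage points
New S = 32 + (20) = 52
Clamp to [0, 100] → 52
= HSL(188°, 52%, 67%)


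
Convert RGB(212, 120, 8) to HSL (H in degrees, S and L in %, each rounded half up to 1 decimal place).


Normalize: R'=212/255≈0.8314, G'=120/255≈0.4706, B'=8/255≈0.0314
Max=212/255, Min=8/255, Δ=Max-Min=204/255
L = (Max+Min)/2 = (212+8)/510 = 220/510 = 0.43137… → L = 43.1%
L ≤ 0.5 → S = Δ/(Max+Min) = 204/(212+8) = 204/220 = 0.92727… → S = 92.7%
(the 1/255 factors cancel in S and H, so raw channel differences can be used)
Max is R' → H = 60 × (((G-B)/Δ) mod 6) = 60 × (((120-8)/204) mod 6)
  112/204 = 0.5490…
  H = 60 × 0.5490… = 32.941…° → H = 32.9°
= HSL(32.9°, 92.7%, 43.1%)


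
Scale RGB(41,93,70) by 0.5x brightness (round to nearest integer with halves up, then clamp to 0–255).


Multiply each channel by 0.5, round half up, clamp to [0, 255]
R: 41×0.5 = 20.5 → round → 21
G: 93×0.5 = 46.5 → round → 47
B: 70×0.5 = 35
= RGB(21, 47, 35)


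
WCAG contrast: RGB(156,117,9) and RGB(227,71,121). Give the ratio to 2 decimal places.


Linearize each sRGB channel c=v/255: c/12.92 if c ≤ 0.04045 else ((c+0.055)/1.055)^2.4
L = 0.2126×R_lin + 0.7152×G_lin + 0.0722×B_lin
Color 1 (156,117,9):
  R=156: 156/255≈0.6118 > 0.04045 → ((0.6118+0.055)/1.055)^2.4 ≈ 0.33245
  G=117: 117/255≈0.4588 > 0.04045 → ((0.4588+0.055)/1.055)^2.4 ≈ 0.17789
  B=9: 9/255≈0.0353 ≤ 0.04045 → 0.0353/12.92 ≈ 0.00273
  L1 = 0.2126×0.33245 + 0.7152×0.17789 + 0.0722×0.00273 ≈ 0.19810
Color 2 (227,71,121):
  R=227: 227/255≈0.8902 > 0.04045 → ((0.8902+0.055)/1.055)^2.4 ≈ 0.76815
  G=71: 71/255≈0.2784 > 0.04045 → ((0.2784+0.055)/1.055)^2.4 ≈ 0.06301
  B=121: 121/255≈0.4745 > 0.04045 → ((0.4745+0.055)/1.055)^2.4 ≈ 0.19120
  L2 = 0.2126×0.76815 + 0.7152×0.06301 + 0.0722×0.19120 ≈ 0.22218
Lighter = 0.22218, Darker = 0.19810
Ratio = (L_lighter + 0.05) / (L_darker + 0.05)
Ratio = (0.22218 + 0.05) / (0.19810 + 0.05) = 0.27218 / 0.24810 ≈ 1.0970
Ratio ≈ 1.10:1


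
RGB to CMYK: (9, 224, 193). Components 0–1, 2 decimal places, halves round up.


R'=9/255≈0.0353, G'=224/255≈0.8784, B'=193/255≈0.7569
K = 1 - max(R',G',B') = 1 - 224/255 = 31/255 = 0.12156… → 0.12
(1-R'-K)/(1-K) simplifies to (max-R)/max with max = 224:
C = (224-9)/224 = 215/224 = 0.95982… → 0.96
M = (224-224)/224 = 0/224 = 0 → 0.00
Y = (224-193)/224 = 31/224 = 0.13839… → 0.14
= CMYK(0.96, 0.00, 0.14, 0.12)


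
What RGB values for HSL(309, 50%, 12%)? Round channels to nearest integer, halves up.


H=309°, S=0.50, L=0.12
C = (1-|2L-1|)×S = (1-|-0.76|)×0.50 = 0.12
H' = H/60 = 309/60 ≈ 5.1500; X = C×(1-|H' mod 2 - 1|) = 0.102
m = L - C/2 = 0.12 - 0.06 = 0.06
Sector ⌊H'⌋ = 5 → (R',G',B') = (0.12, 0.0, 0.102)
RGB = ((R'+m)×255, (G'+m)×255, (B'+m)×255) = (45.9, 15.3, 41.31)
Round half up → RGB(46, 15, 41)


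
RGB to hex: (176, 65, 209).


R = 176 → B0 (hex)
G = 65 → 41 (hex)
B = 209 → D1 (hex)
Hex = #B041D1


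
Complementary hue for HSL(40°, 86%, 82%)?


Complement = opposite side of color wheel = hue + 180°
H' = (40 + 180) mod 360 = 220°
S and L unchanged.
= HSL(220°, 86%, 82%)


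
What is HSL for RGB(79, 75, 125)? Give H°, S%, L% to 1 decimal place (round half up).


Normalize: R'=79/255≈0.3098, G'=75/255≈0.2941, B'=125/255≈0.4902
Max=125/255, Min=75/255, Δ=Max-Min=50/255
L = (Max+Min)/2 = (125+75)/510 = 200/510 = 0.39215… → L = 39.2%
L ≤ 0.5 → S = Δ/(Max+Min) = 50/(125+75) = 50/200 = 0.25 → S = 25.0%
(the 1/255 factors cancel in S and H, so raw channel differences can be used)
Max is B' → H = 60 × ((R-G)/Δ + 4) = 60 × ((79-75)/50 + 4)
  4/50 + 4 = 0.08 + 4 = 4.08
  H = 60 × 4.08 = 244.8° → H = 244.8°
= HSL(244.8°, 25.0%, 39.2%)


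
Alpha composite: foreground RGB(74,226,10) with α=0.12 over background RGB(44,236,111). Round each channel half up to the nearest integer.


C = α×F + (1-α)×B, with 1-α = 0.88
R: 0.12×74 + 0.88×44 = 8.88 + 38.72 = 47.60 → 48
G: 0.12×226 + 0.88×236 = 27.12 + 207.68 = 234.80 → 235
B: 0.12×10 + 0.88×111 = 1.20 + 97.68 = 98.88 → 99
= RGB(48, 235, 99)


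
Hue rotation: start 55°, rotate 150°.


New hue = (H + rotation) mod 360
New hue = (55 + 150) mod 360
= 205 mod 360
= 205°


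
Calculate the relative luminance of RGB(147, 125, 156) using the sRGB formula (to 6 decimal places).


Linearize each channel (sRGB transfer function): c = v/255; c_lin = c/12.92 if c ≤ 0.04045, else ((c+0.055)/1.055)^2.4
  R: 147/255 ≈ 0.576471 > 0.04045 → ((0.576471+0.055)/1.055)^2.4 ≈ 0.291771
  G: 125/255 ≈ 0.490196 > 0.04045 → ((0.490196+0.055)/1.055)^2.4 ≈ 0.205079
  B: 156/255 ≈ 0.611765 > 0.04045 → ((0.611765+0.055)/1.055)^2.4 ≈ 0.332452
R_lin = 0.291771, G_lin = 0.205079, B_lin = 0.332452
L = 0.2126×R + 0.7152×G + 0.0722×B
L = 0.2126×0.291771 + 0.7152×0.205079 + 0.0722×0.332452
L ≈ 0.232706


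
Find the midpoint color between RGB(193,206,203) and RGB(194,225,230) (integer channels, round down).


Midpoint: each channel = ⌊(C₁+C₂)/2⌋
R: ⌊(193+194)/2⌋ = 193
G: ⌊(206+225)/2⌋ = 215
B: ⌊(203+230)/2⌋ = 216
= RGB(193, 215, 216)


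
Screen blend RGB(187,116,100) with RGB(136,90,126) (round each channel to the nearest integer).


Screen: C = 255 - (255-A)×(255-B)/255, rounded to nearest integer
R: 255 - (255-187)×(255-136)/255 = 255 - 8092/255 ≈ 255 - 31.733 = 223.267 → 223
G: 255 - (255-116)×(255-90)/255 = 255 - 22935/255 ≈ 255 - 89.941 = 165.059 → 165
B: 255 - (255-100)×(255-126)/255 = 255 - 19995/255 ≈ 255 - 78.412 = 176.588 → 177
= RGB(223, 165, 177)


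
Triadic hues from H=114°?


Triadic: equally spaced at 120° intervals
H1 = 114°
H2 = (114 + 120) mod 360 = 234°
H3 = (114 + 240) mod 360 = 354°
Triadic = 114°, 234°, 354°


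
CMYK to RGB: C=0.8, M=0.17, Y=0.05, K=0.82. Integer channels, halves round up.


R = 255 × (1-C) × (1-K) = 255 × 0.20 × 0.18 = 9.18 → 9
G = 255 × (1-M) × (1-K) = 255 × 0.83 × 0.18 = 38.097 → 38
B = 255 × (1-Y) × (1-K) = 255 × 0.95 × 0.18 = 43.605 → 44
= RGB(9, 38, 44)


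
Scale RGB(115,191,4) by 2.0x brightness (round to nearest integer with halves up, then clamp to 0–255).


Multiply each channel by 2.0, round half up, clamp to [0, 255]
R: 115×2.0 = 230
G: 191×2.0 = 382 → clamp → 255
B: 4×2.0 = 8
= RGB(230, 255, 8)


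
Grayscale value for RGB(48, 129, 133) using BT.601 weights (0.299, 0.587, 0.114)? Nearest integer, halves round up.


Gray = 0.299×R + 0.587×G + 0.114×B
Gray = 0.299×48 + 0.587×129 + 0.114×133
Gray = 14.352 + 75.723 + 15.162
Gray = 105.237 → round half up → 105
Gray = 105


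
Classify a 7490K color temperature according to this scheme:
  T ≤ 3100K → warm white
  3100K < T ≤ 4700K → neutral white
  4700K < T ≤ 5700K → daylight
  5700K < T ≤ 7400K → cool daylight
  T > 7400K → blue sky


Temperature: 7490K
7490K > 7400K → blue sky
Classification: blue sky


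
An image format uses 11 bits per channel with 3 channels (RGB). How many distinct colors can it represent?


Total bits = 11 bits/channel × 3 channels = 33 bits
Distinct colors = 2^33
= 8,589,934,592 colors


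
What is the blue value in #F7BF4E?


Color: #F7BF4E
R = F7 = 247
G = BF = 191
B = 4E = 78
Blue = 78


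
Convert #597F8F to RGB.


59 → 89 (R)
7F → 127 (G)
8F → 143 (B)
= RGB(89, 127, 143)


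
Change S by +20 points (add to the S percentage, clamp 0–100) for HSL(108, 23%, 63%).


Original S = 23%
Adjustment = +20 percentage points
New S = 23 + (20) = 43
Clamp to [0, 100] → 43
= HSL(108°, 43%, 63%)


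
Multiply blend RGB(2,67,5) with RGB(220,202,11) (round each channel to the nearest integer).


Multiply: C = A×B/255, rounded to nearest integer
R: 2×220/255 = 440/255 ≈ 1.725 → 2
G: 67×202/255 = 13534/255 ≈ 53.075 → 53
B: 5×11/255 = 55/255 ≈ 0.216 → 0
= RGB(2, 53, 0)


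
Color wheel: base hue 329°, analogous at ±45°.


Base hue: 329°
Left analog: (329 - 45) mod 360 = 284°
Right analog: (329 + 45) mod 360 = 14°
Analogous hues = 284° and 14°


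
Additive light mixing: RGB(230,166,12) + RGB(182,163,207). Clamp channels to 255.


Additive: each channel = min(255, C₁+C₂)
R: 230+182 = 412 → 255
G: 166+163 = 329 → 255
B: 12+207 = 219 → 219
= RGB(255, 255, 219)


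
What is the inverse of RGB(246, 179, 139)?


Invert: (255-R, 255-G, 255-B)
R: 255-246 = 9
G: 255-179 = 76
B: 255-139 = 116
= RGB(9, 76, 116)


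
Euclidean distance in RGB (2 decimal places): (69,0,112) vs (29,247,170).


d = √[(R₁-R₂)² + (G₁-G₂)² + (B₁-B₂)²]
d = √[(69-29)² + (0-247)² + (112-170)²]
d = √[1600 + 61009 + 3364]
d = √65973
d ≈ 256.85


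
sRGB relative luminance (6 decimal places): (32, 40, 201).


Linearize each channel (sRGB transfer function): c = v/255; c_lin = c/12.92 if c ≤ 0.04045, else ((c+0.055)/1.055)^2.4
  R: 32/255 ≈ 0.125490 > 0.04045 → ((0.125490+0.055)/1.055)^2.4 ≈ 0.014444
  G: 40/255 ≈ 0.156863 > 0.04045 → ((0.156863+0.055)/1.055)^2.4 ≈ 0.021219
  B: 201/255 ≈ 0.788235 > 0.04045 → ((0.788235+0.055)/1.055)^2.4 ≈ 0.584078
R_lin = 0.014444, G_lin = 0.021219, B_lin = 0.584078
L = 0.2126×R + 0.7152×G + 0.0722×B
L = 0.2126×0.014444 + 0.7152×0.021219 + 0.0722×0.584078
L ≈ 0.060417


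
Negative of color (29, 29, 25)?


Invert: (255-R, 255-G, 255-B)
R: 255-29 = 226
G: 255-29 = 226
B: 255-25 = 230
= RGB(226, 226, 230)


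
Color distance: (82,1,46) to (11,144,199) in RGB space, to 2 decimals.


d = √[(R₁-R₂)² + (G₁-G₂)² + (B₁-B₂)²]
d = √[(82-11)² + (1-144)² + (46-199)²]
d = √[5041 + 20449 + 23409]
d = √48899
d ≈ 221.13


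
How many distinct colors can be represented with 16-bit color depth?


Colors = 2^bits = 2^16
= 65,536 colors


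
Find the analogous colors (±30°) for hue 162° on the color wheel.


Base hue: 162°
Left analog: (162 - 30) mod 360 = 132°
Right analog: (162 + 30) mod 360 = 192°
Analogous hues = 132° and 192°


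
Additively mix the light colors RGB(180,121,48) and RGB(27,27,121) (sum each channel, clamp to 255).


Additive: each channel = min(255, C₁+C₂)
R: 180+27 = 207 → 207
G: 121+27 = 148 → 148
B: 48+121 = 169 → 169
= RGB(207, 148, 169)


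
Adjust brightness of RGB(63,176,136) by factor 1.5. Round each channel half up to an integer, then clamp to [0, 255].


Multiply each channel by 1.5, round half up, clamp to [0, 255]
R: 63×1.5 = 94.5 → round → 95
G: 176×1.5 = 264 → clamp → 255
B: 136×1.5 = 204
= RGB(95, 255, 204)


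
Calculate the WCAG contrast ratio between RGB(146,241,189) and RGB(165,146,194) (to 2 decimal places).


Linearize each sRGB channel c=v/255: c/12.92 if c ≤ 0.04045 else ((c+0.055)/1.055)^2.4
L = 0.2126×R_lin + 0.7152×G_lin + 0.0722×B_lin
Color 1 (146,241,189):
  R=146: 146/255≈0.5725 > 0.04045 → ((0.5725+0.055)/1.055)^2.4 ≈ 0.28744
  G=241: 241/255≈0.9451 > 0.04045 → ((0.9451+0.055)/1.055)^2.4 ≈ 0.87962
  B=189: 189/255≈0.7412 > 0.04045 → ((0.7412+0.055)/1.055)^2.4 ≈ 0.50888
  L1 = 0.2126×0.28744 + 0.7152×0.87962 + 0.0722×0.50888 ≈ 0.72696
Color 2 (165,146,194):
  R=165: 165/255≈0.6471 > 0.04045 → ((0.6471+0.055)/1.055)^2.4 ≈ 0.37626
  G=146: 146/255≈0.5725 > 0.04045 → ((0.5725+0.055)/1.055)^2.4 ≈ 0.28744
  B=194: 194/255≈0.7608 > 0.04045 → ((0.7608+0.055)/1.055)^2.4 ≈ 0.53948
  L2 = 0.2126×0.37626 + 0.7152×0.28744 + 0.0722×0.53948 ≈ 0.32452
Lighter = 0.72696, Darker = 0.32452
Ratio = (L_lighter + 0.05) / (L_darker + 0.05)
Ratio = (0.72696 + 0.05) / (0.32452 + 0.05) = 0.77696 / 0.37452 ≈ 2.0745
Ratio ≈ 2.07:1


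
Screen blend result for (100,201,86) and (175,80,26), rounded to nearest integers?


Screen: C = 255 - (255-A)×(255-B)/255, rounded to nearest integer
R: 255 - (255-100)×(255-175)/255 = 255 - 12400/255 ≈ 255 - 48.627 = 206.373 → 206
G: 255 - (255-201)×(255-80)/255 = 255 - 9450/255 ≈ 255 - 37.059 = 217.941 → 218
B: 255 - (255-86)×(255-26)/255 = 255 - 38701/255 ≈ 255 - 151.769 = 103.231 → 103
= RGB(206, 218, 103)


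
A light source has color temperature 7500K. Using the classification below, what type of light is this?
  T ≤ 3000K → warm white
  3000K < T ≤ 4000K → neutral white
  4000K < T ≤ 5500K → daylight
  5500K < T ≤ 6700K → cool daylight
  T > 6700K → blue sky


Temperature: 7500K
7500K > 6700K → blue sky
Classification: blue sky


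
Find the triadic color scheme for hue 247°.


Triadic: equally spaced at 120° intervals
H1 = 247°
H2 = (247 + 120) mod 360 = 7°
H3 = (247 + 240) mod 360 = 127°
Triadic = 247°, 7°, 127°


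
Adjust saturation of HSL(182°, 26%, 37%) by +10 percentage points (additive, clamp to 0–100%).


Original S = 26%
Adjustment = +10 percentage points
New S = 26 + (10) = 36
Clamp to [0, 100] → 36
= HSL(182°, 36%, 37%)


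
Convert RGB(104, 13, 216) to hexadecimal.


R = 104 → 68 (hex)
G = 13 → 0D (hex)
B = 216 → D8 (hex)
Hex = #680DD8


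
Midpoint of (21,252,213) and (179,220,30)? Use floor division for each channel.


Midpoint: each channel = ⌊(C₁+C₂)/2⌋
R: ⌊(21+179)/2⌋ = 100
G: ⌊(252+220)/2⌋ = 236
B: ⌊(213+30)/2⌋ = 121
= RGB(100, 236, 121)


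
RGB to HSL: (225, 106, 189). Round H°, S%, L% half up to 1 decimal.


Normalize: R'=225/255≈0.8824, G'=106/255≈0.4157, B'=189/255≈0.7412
Max=225/255, Min=106/255, Δ=Max-Min=119/255
L = (Max+Min)/2 = (225+106)/510 = 331/510 = 0.64901… → L = 64.9%
L > 0.5 → S = Δ/(2-Max-Min) = 119/(510-225-106) = 119/179 = 0.66480… → S = 66.5%
(the 1/255 factors cancel in S and H, so raw channel differences can be used)
Max is R' → H = 60 × (((G-B)/Δ) mod 6) = 60 × (((106-189)/119) mod 6)
  (-83)/119 = -0.6974…; negative, so add 6 → 5.3025…
  H = 60 × 5.3025… = 318.151…° → H = 318.2°
= HSL(318.2°, 66.5%, 64.9%)


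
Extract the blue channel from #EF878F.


Color: #EF878F
R = EF = 239
G = 87 = 135
B = 8F = 143
Blue = 143


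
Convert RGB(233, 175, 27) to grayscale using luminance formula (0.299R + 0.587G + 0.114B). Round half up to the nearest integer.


Gray = 0.299×R + 0.587×G + 0.114×B
Gray = 0.299×233 + 0.587×175 + 0.114×27
Gray = 69.667 + 102.725 + 3.078
Gray = 175.470 → round half up → 175
Gray = 175


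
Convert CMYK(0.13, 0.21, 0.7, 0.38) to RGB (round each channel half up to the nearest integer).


R = 255 × (1-C) × (1-K) = 255 × 0.87 × 0.62 = 137.547 → 138
G = 255 × (1-M) × (1-K) = 255 × 0.79 × 0.62 = 124.899 → 125
B = 255 × (1-Y) × (1-K) = 255 × 0.30 × 0.62 = 47.43 → 47
= RGB(138, 125, 47)


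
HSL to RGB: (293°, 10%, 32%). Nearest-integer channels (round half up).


H=293°, S=0.10, L=0.32
C = (1-|2L-1|)×S = (1-|-0.36|)×0.10 = 0.064
H' = H/60 = 293/60 ≈ 4.8833; X = C×(1-|H' mod 2 - 1|) ≈ 0.0565
m = L - C/2 = 0.32 - 0.032 = 0.288
Sector ⌊H'⌋ = 4 → (R',G',B') = (≈0.0565, 0.0, 0.064)
RGB = ((R'+m)×255, (G'+m)×255, (B'+m)×255) = (87.856, 73.44, 89.76)
Round half up → RGB(88, 73, 90)


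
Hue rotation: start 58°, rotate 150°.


New hue = (H + rotation) mod 360
New hue = (58 + 150) mod 360
= 208 mod 360
= 208°


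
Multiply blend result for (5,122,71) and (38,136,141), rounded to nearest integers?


Multiply: C = A×B/255, rounded to nearest integer
R: 5×38/255 = 190/255 ≈ 0.745 → 1
G: 122×136/255 = 16592/255 ≈ 65.067 → 65
B: 71×141/255 = 10011/255 ≈ 39.259 → 39
= RGB(1, 65, 39)


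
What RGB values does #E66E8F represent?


E6 → 230 (R)
6E → 110 (G)
8F → 143 (B)
= RGB(230, 110, 143)


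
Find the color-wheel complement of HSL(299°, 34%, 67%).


Complement = opposite side of color wheel = hue + 180°
H' = (299 + 180) mod 360 = 119°
S and L unchanged.
= HSL(119°, 34%, 67%)


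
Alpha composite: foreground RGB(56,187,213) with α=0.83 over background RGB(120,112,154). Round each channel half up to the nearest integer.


C = α×F + (1-α)×B, with 1-α = 0.17
R: 0.83×56 + 0.17×120 = 46.48 + 20.40 = 66.88 → 67
G: 0.83×187 + 0.17×112 = 155.21 + 19.04 = 174.25 → 174
B: 0.83×213 + 0.17×154 = 176.79 + 26.18 = 202.97 → 203
= RGB(67, 174, 203)


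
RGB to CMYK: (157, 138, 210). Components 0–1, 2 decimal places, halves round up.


R'=157/255≈0.6157, G'=138/255≈0.5412, B'=210/255≈0.8235
K = 1 - max(R',G',B') = 1 - 210/255 = 45/255 = 0.17647… → 0.18
(1-R'-K)/(1-K) simplifies to (max-R)/max with max = 210:
C = (210-157)/210 = 53/210 = 0.25238… → 0.25
M = (210-138)/210 = 72/210 = 0.34285… → 0.34
Y = (210-210)/210 = 0/210 = 0 → 0.00
= CMYK(0.25, 0.34, 0.00, 0.18)


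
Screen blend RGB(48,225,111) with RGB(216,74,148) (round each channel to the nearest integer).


Screen: C = 255 - (255-A)×(255-B)/255, rounded to nearest integer
R: 255 - (255-48)×(255-216)/255 = 255 - 8073/255 ≈ 255 - 31.659 = 223.341 → 223
G: 255 - (255-225)×(255-74)/255 = 255 - 5430/255 ≈ 255 - 21.294 = 233.706 → 234
B: 255 - (255-111)×(255-148)/255 = 255 - 15408/255 ≈ 255 - 60.424 = 194.576 → 195
= RGB(223, 234, 195)


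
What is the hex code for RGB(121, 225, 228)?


R = 121 → 79 (hex)
G = 225 → E1 (hex)
B = 228 → E4 (hex)
Hex = #79E1E4


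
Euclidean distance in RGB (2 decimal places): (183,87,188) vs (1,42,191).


d = √[(R₁-R₂)² + (G₁-G₂)² + (B₁-B₂)²]
d = √[(183-1)² + (87-42)² + (188-191)²]
d = √[33124 + 2025 + 9]
d = √35158
d ≈ 187.50


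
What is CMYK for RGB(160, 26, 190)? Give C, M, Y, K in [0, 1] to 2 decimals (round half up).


R'=160/255≈0.6275, G'=26/255≈0.1020, B'=190/255≈0.7451
K = 1 - max(R',G',B') = 1 - 190/255 = 65/255 = 0.25490… → 0.25
(1-R'-K)/(1-K) simplifies to (max-R)/max with max = 190:
C = (190-160)/190 = 30/190 = 0.15789… → 0.16
M = (190-26)/190 = 164/190 = 0.86315… → 0.86
Y = (190-190)/190 = 0/190 = 0 → 0.00
= CMYK(0.16, 0.86, 0.00, 0.25)


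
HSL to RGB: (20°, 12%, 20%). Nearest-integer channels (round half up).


H=20°, S=0.12, L=0.20
C = (1-|2L-1|)×S = (1-|-0.60|)×0.12 = 0.048
H' = H/60 = 20/60 ≈ 0.3333; X = C×(1-|H' mod 2 - 1|) = 0.016
m = L - C/2 = 0.20 - 0.024 = 0.176
Sector ⌊H'⌋ = 0 → (R',G',B') = (0.048, 0.016, 0.0)
RGB = ((R'+m)×255, (G'+m)×255, (B'+m)×255) = (57.12, 48.96, 44.88)
Round half up → RGB(57, 49, 45)


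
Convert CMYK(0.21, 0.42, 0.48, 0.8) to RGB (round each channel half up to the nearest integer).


R = 255 × (1-C) × (1-K) = 255 × 0.79 × 0.20 = 40.29 → 40
G = 255 × (1-M) × (1-K) = 255 × 0.58 × 0.20 = 29.58 → 30
B = 255 × (1-Y) × (1-K) = 255 × 0.52 × 0.20 = 26.52 → 27
= RGB(40, 30, 27)


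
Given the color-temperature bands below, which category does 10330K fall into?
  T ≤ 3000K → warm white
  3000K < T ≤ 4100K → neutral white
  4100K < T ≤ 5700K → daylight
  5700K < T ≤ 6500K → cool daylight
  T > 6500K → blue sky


Temperature: 10330K
10330K > 6500K → blue sky
Classification: blue sky


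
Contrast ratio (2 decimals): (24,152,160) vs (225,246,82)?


Linearize each sRGB channel c=v/255: c/12.92 if c ≤ 0.04045 else ((c+0.055)/1.055)^2.4
L = 0.2126×R_lin + 0.7152×G_lin + 0.0722×B_lin
Color 1 (24,152,160):
  R=24: 24/255≈0.0941 > 0.04045 → ((0.0941+0.055)/1.055)^2.4 ≈ 0.00913
  G=152: 152/255≈0.5961 > 0.04045 → ((0.5961+0.055)/1.055)^2.4 ≈ 0.31399
  B=160: 160/255≈0.6275 > 0.04045 → ((0.6275+0.055)/1.055)^2.4 ≈ 0.35153
  L1 = 0.2126×0.00913 + 0.7152×0.31399 + 0.0722×0.35153 ≈ 0.25189
Color 2 (225,246,82):
  R=225: 225/255≈0.8824 > 0.04045 → ((0.8824+0.055)/1.055)^2.4 ≈ 0.75294
  G=246: 246/255≈0.9647 > 0.04045 → ((0.9647+0.055)/1.055)^2.4 ≈ 0.92158
  B=82: 82/255≈0.3216 > 0.04045 → ((0.3216+0.055)/1.055)^2.4 ≈ 0.08438
  L2 = 0.2126×0.75294 + 0.7152×0.92158 + 0.0722×0.08438 ≈ 0.82528
Lighter = 0.82528, Darker = 0.25189
Ratio = (L_lighter + 0.05) / (L_darker + 0.05)
Ratio = (0.82528 + 0.05) / (0.25189 + 0.05) = 0.87528 / 0.30189 ≈ 2.8994
Ratio ≈ 2.90:1


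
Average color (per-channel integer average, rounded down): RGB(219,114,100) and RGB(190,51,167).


Midpoint: each channel = ⌊(C₁+C₂)/2⌋
R: ⌊(219+190)/2⌋ = 204
G: ⌊(114+51)/2⌋ = 82
B: ⌊(100+167)/2⌋ = 133
= RGB(204, 82, 133)


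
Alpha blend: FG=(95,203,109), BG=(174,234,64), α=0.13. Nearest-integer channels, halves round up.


C = α×F + (1-α)×B, with 1-α = 0.87
R: 0.13×95 + 0.87×174 = 12.35 + 151.38 = 163.73 → 164
G: 0.13×203 + 0.87×234 = 26.39 + 203.58 = 229.97 → 230
B: 0.13×109 + 0.87×64 = 14.17 + 55.68 = 69.85 → 70
= RGB(164, 230, 70)


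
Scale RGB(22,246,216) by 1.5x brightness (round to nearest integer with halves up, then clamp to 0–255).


Multiply each channel by 1.5, round half up, clamp to [0, 255]
R: 22×1.5 = 33
G: 246×1.5 = 369 → clamp → 255
B: 216×1.5 = 324 → clamp → 255
= RGB(33, 255, 255)


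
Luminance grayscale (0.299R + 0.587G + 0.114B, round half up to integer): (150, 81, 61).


Gray = 0.299×R + 0.587×G + 0.114×B
Gray = 0.299×150 + 0.587×81 + 0.114×61
Gray = 44.850 + 47.547 + 6.954
Gray = 99.351 → round half up → 99
Gray = 99


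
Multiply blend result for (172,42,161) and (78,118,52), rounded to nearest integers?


Multiply: C = A×B/255, rounded to nearest integer
R: 172×78/255 = 13416/255 ≈ 52.612 → 53
G: 42×118/255 = 4956/255 ≈ 19.435 → 19
B: 161×52/255 = 8372/255 ≈ 32.831 → 33
= RGB(53, 19, 33)


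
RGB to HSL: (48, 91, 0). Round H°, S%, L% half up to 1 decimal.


Normalize: R'=48/255≈0.1882, G'=91/255≈0.3569, B'=0/255≈0.0000
Max=91/255, Min=0/255, Δ=Max-Min=91/255
L = (Max+Min)/2 = (91+0)/510 = 91/510 = 0.17843… → L = 17.8%
L ≤ 0.5 → S = Δ/(Max+Min) = 91/(91+0) = 91/91 = 1 → S = 100.0%
(the 1/255 factors cancel in S and H, so raw channel differences can be used)
Max is G' → H = 60 × ((B-R)/Δ + 2) = 60 × ((0-48)/91 + 2)
  -48/91 + 2 = -0.5274… + 2 = 1.4725…
  H = 60 × 1.4725… = 88.351…° → H = 88.4°
= HSL(88.4°, 100.0%, 17.8%)


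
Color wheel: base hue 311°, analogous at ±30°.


Base hue: 311°
Left analog: (311 - 30) mod 360 = 281°
Right analog: (311 + 30) mod 360 = 341°
Analogous hues = 281° and 341°


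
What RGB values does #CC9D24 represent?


CC → 204 (R)
9D → 157 (G)
24 → 36 (B)
= RGB(204, 157, 36)


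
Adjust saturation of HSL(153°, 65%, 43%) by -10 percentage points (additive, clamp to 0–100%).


Original S = 65%
Adjustment = -10 percentage points
New S = 65 + (-10) = 55
Clamp to [0, 100] → 55
= HSL(153°, 55%, 43%)


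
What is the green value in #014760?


Color: #014760
R = 01 = 1
G = 47 = 71
B = 60 = 96
Green = 71


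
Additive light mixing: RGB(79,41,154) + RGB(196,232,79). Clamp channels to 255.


Additive: each channel = min(255, C₁+C₂)
R: 79+196 = 275 → 255
G: 41+232 = 273 → 255
B: 154+79 = 233 → 233
= RGB(255, 255, 233)


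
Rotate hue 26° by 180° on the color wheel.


New hue = (H + rotation) mod 360
New hue = (26 + 180) mod 360
= 206 mod 360
= 206°


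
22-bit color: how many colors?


Colors = 2^bits = 2^22
= 4,194,304 colors


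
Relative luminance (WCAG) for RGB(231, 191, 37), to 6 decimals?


Linearize each channel (sRGB transfer function): c = v/255; c_lin = c/12.92 if c ≤ 0.04045, else ((c+0.055)/1.055)^2.4
  R: 231/255 ≈ 0.905882 > 0.04045 → ((0.905882+0.055)/1.055)^2.4 ≈ 0.799103
  G: 191/255 ≈ 0.749020 > 0.04045 → ((0.749020+0.055)/1.055)^2.4 ≈ 0.520996
  B: 37/255 ≈ 0.145098 > 0.04045 → ((0.145098+0.055)/1.055)^2.4 ≈ 0.018500
R_lin = 0.799103, G_lin = 0.520996, B_lin = 0.018500
L = 0.2126×R + 0.7152×G + 0.0722×B
L = 0.2126×0.799103 + 0.7152×0.520996 + 0.0722×0.018500
L ≈ 0.543841


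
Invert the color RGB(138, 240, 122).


Invert: (255-R, 255-G, 255-B)
R: 255-138 = 117
G: 255-240 = 15
B: 255-122 = 133
= RGB(117, 15, 133)


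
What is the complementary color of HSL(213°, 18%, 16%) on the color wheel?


Complement = opposite side of color wheel = hue + 180°
H' = (213 + 180) mod 360 = 33°
S and L unchanged.
= HSL(33°, 18%, 16%)


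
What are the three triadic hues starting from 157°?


Triadic: equally spaced at 120° intervals
H1 = 157°
H2 = (157 + 120) mod 360 = 277°
H3 = (157 + 240) mod 360 = 37°
Triadic = 157°, 277°, 37°


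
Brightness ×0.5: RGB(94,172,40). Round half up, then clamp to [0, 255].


Multiply each channel by 0.5, round half up, clamp to [0, 255]
R: 94×0.5 = 47
G: 172×0.5 = 86
B: 40×0.5 = 20
= RGB(47, 86, 20)


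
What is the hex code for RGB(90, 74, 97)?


R = 90 → 5A (hex)
G = 74 → 4A (hex)
B = 97 → 61 (hex)
Hex = #5A4A61


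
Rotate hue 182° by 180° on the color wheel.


New hue = (H + rotation) mod 360
New hue = (182 + 180) mod 360
= 362 mod 360
= 2°


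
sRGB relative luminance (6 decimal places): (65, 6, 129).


Linearize each channel (sRGB transfer function): c = v/255; c_lin = c/12.92 if c ≤ 0.04045, else ((c+0.055)/1.055)^2.4
  R: 65/255 ≈ 0.254902 > 0.04045 → ((0.254902+0.055)/1.055)^2.4 ≈ 0.052861
  G: 6/255 ≈ 0.023529 ≤ 0.04045 → 0.023529/12.92 ≈ 0.001821
  B: 129/255 ≈ 0.505882 > 0.04045 → ((0.505882+0.055)/1.055)^2.4 ≈ 0.219526
R_lin = 0.052861, G_lin = 0.001821, B_lin = 0.219526
L = 0.2126×R + 0.7152×G + 0.0722×B
L = 0.2126×0.052861 + 0.7152×0.001821 + 0.0722×0.219526
L ≈ 0.028390


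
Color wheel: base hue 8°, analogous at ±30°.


Base hue: 8°
Left analog: (8 - 30) mod 360 = 338°
Right analog: (8 + 30) mod 360 = 38°
Analogous hues = 338° and 38°


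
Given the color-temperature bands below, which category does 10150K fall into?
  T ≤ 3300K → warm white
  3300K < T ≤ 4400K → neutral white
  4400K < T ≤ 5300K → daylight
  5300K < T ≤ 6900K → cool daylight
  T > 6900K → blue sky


Temperature: 10150K
10150K > 6900K → blue sky
Classification: blue sky


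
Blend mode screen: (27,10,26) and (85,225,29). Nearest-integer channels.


Screen: C = 255 - (255-A)×(255-B)/255, rounded to nearest integer
R: 255 - (255-27)×(255-85)/255 = 255 - 38760/255 ≈ 255 - 152.000 = 103.000 → 103
G: 255 - (255-10)×(255-225)/255 = 255 - 7350/255 ≈ 255 - 28.824 = 226.176 → 226
B: 255 - (255-26)×(255-29)/255 = 255 - 51754/255 ≈ 255 - 202.957 = 52.043 → 52
= RGB(103, 226, 52)


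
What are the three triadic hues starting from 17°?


Triadic: equally spaced at 120° intervals
H1 = 17°
H2 = (17 + 120) mod 360 = 137°
H3 = (17 + 240) mod 360 = 257°
Triadic = 17°, 137°, 257°


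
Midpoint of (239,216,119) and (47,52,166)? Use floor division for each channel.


Midpoint: each channel = ⌊(C₁+C₂)/2⌋
R: ⌊(239+47)/2⌋ = 143
G: ⌊(216+52)/2⌋ = 134
B: ⌊(119+166)/2⌋ = 142
= RGB(143, 134, 142)


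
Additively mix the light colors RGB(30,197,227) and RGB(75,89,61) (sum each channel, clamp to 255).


Additive: each channel = min(255, C₁+C₂)
R: 30+75 = 105 → 105
G: 197+89 = 286 → 255
B: 227+61 = 288 → 255
= RGB(105, 255, 255)


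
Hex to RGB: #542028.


54 → 84 (R)
20 → 32 (G)
28 → 40 (B)
= RGB(84, 32, 40)


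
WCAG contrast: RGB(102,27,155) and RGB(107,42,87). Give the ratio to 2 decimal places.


Linearize each sRGB channel c=v/255: c/12.92 if c ≤ 0.04045 else ((c+0.055)/1.055)^2.4
L = 0.2126×R_lin + 0.7152×G_lin + 0.0722×B_lin
Color 1 (102,27,155):
  R=102: 102/255≈0.4000 > 0.04045 → ((0.4000+0.055)/1.055)^2.4 ≈ 0.13287
  G=27: 27/255≈0.1059 > 0.04045 → ((0.1059+0.055)/1.055)^2.4 ≈ 0.01096
  B=155: 155/255≈0.6078 > 0.04045 → ((0.6078+0.055)/1.055)^2.4 ≈ 0.32778
  L1 = 0.2126×0.13287 + 0.7152×0.01096 + 0.0722×0.32778 ≈ 0.05975
Color 2 (107,42,87):
  R=107: 107/255≈0.4196 > 0.04045 → ((0.4196+0.055)/1.055)^2.4 ≈ 0.14703
  G=42: 42/255≈0.1647 > 0.04045 → ((0.1647+0.055)/1.055)^2.4 ≈ 0.02315
  B=87: 87/255≈0.3412 > 0.04045 → ((0.3412+0.055)/1.055)^2.4 ≈ 0.09531
  L2 = 0.2126×0.14703 + 0.7152×0.02315 + 0.0722×0.09531 ≈ 0.05470
Lighter = 0.05975, Darker = 0.05470
Ratio = (L_lighter + 0.05) / (L_darker + 0.05)
Ratio = (0.05975 + 0.05) / (0.05470 + 0.05) = 0.10975 / 0.10470 ≈ 1.0483
Ratio ≈ 1.05:1


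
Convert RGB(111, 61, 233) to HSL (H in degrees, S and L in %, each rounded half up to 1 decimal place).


Normalize: R'=111/255≈0.4353, G'=61/255≈0.2392, B'=233/255≈0.9137
Max=233/255, Min=61/255, Δ=Max-Min=172/255
L = (Max+Min)/2 = (233+61)/510 = 294/510 = 0.57647… → L = 57.6%
L > 0.5 → S = Δ/(2-Max-Min) = 172/(510-233-61) = 172/216 = 0.79629… → S = 79.6%
(the 1/255 factors cancel in S and H, so raw channel differences can be used)
Max is B' → H = 60 × ((R-G)/Δ + 4) = 60 × ((111-61)/172 + 4)
  50/172 + 4 = 0.2906… + 4 = 4.2906…
  H = 60 × 4.2906… = 257.441…° → H = 257.4°
= HSL(257.4°, 79.6%, 57.6%)


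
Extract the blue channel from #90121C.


Color: #90121C
R = 90 = 144
G = 12 = 18
B = 1C = 28
Blue = 28


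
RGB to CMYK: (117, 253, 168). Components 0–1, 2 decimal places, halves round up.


R'=117/255≈0.4588, G'=253/255≈0.9922, B'=168/255≈0.6588
K = 1 - max(R',G',B') = 1 - 253/255 = 2/255 = 0.00784… → 0.01
(1-R'-K)/(1-K) simplifies to (max-R)/max with max = 253:
C = (253-117)/253 = 136/253 = 0.53754… → 0.54
M = (253-253)/253 = 0/253 = 0 → 0.00
Y = (253-168)/253 = 85/253 = 0.33596… → 0.34
= CMYK(0.54, 0.00, 0.34, 0.01)


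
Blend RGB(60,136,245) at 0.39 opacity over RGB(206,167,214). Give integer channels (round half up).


C = α×F + (1-α)×B, with 1-α = 0.61
R: 0.39×60 + 0.61×206 = 23.40 + 125.66 = 149.06 → 149
G: 0.39×136 + 0.61×167 = 53.04 + 101.87 = 154.91 → 155
B: 0.39×245 + 0.61×214 = 95.55 + 130.54 = 226.09 → 226
= RGB(149, 155, 226)


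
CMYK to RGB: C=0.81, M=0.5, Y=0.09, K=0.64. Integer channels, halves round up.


R = 255 × (1-C) × (1-K) = 255 × 0.19 × 0.36 = 17.442 → 17
G = 255 × (1-M) × (1-K) = 255 × 0.50 × 0.36 = 45.9 → 46
B = 255 × (1-Y) × (1-K) = 255 × 0.91 × 0.36 = 83.538 → 84
= RGB(17, 46, 84)


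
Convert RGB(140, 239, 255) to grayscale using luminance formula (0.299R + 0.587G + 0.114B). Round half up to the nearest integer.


Gray = 0.299×R + 0.587×G + 0.114×B
Gray = 0.299×140 + 0.587×239 + 0.114×255
Gray = 41.860 + 140.293 + 29.070
Gray = 211.223 → round half up → 211
Gray = 211


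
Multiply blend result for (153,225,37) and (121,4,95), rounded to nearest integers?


Multiply: C = A×B/255, rounded to nearest integer
R: 153×121/255 = 18513/255 ≈ 72.600 → 73
G: 225×4/255 = 900/255 ≈ 3.529 → 4
B: 37×95/255 = 3515/255 ≈ 13.784 → 14
= RGB(73, 4, 14)


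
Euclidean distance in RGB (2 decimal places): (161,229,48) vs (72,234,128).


d = √[(R₁-R₂)² + (G₁-G₂)² + (B₁-B₂)²]
d = √[(161-72)² + (229-234)² + (48-128)²]
d = √[7921 + 25 + 6400]
d = √14346
d ≈ 119.77


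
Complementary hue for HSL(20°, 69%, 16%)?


Complement = opposite side of color wheel = hue + 180°
H' = (20 + 180) mod 360 = 200°
S and L unchanged.
= HSL(200°, 69%, 16%)


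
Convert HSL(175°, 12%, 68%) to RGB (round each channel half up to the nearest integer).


H=175°, S=0.12, L=0.68
C = (1-|2L-1|)×S = (1-|0.36|)×0.12 = 0.0768
H' = H/60 = 175/60 ≈ 2.9167; X = C×(1-|H' mod 2 - 1|) = 0.0704
m = L - C/2 = 0.68 - 0.0384 = 0.6416
Sector ⌊H'⌋ = 2 → (R',G',B') = (0.0, 0.0768, 0.0704)
RGB = ((R'+m)×255, (G'+m)×255, (B'+m)×255) = (163.608, 183.192, 181.56)
Round half up → RGB(164, 183, 182)


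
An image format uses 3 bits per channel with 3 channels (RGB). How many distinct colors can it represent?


Total bits = 3 bits/channel × 3 channels = 9 bits
Distinct colors = 2^9
= 512 colors


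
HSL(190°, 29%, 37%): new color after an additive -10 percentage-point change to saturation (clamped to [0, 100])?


Original S = 29%
Adjustment = -10 percentage points
New S = 29 + (-10) = 19
Clamp to [0, 100] → 19
= HSL(190°, 19%, 37%)


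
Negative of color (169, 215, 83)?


Invert: (255-R, 255-G, 255-B)
R: 255-169 = 86
G: 255-215 = 40
B: 255-83 = 172
= RGB(86, 40, 172)


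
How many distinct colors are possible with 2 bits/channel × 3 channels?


Total bits = 2 bits/channel × 3 channels = 6 bits
Distinct colors = 2^6
= 64 colors


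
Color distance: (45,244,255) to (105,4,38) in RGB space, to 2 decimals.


d = √[(R₁-R₂)² + (G₁-G₂)² + (B₁-B₂)²]
d = √[(45-105)² + (244-4)² + (255-38)²]
d = √[3600 + 57600 + 47089]
d = √108289
d ≈ 329.07


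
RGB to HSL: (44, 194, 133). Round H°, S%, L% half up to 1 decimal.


Normalize: R'=44/255≈0.1725, G'=194/255≈0.7608, B'=133/255≈0.5216
Max=194/255, Min=44/255, Δ=Max-Min=150/255
L = (Max+Min)/2 = (194+44)/510 = 238/510 = 0.46666… → L = 46.7%
L ≤ 0.5 → S = Δ/(Max+Min) = 150/(194+44) = 150/238 = 0.63025… → S = 63.0%
(the 1/255 factors cancel in S and H, so raw channel differences can be used)
Max is G' → H = 60 × ((B-R)/Δ + 2) = 60 × ((133-44)/150 + 2)
  89/150 + 2 = 0.5933… + 2 = 2.5933…
  H = 60 × 2.5933… = 155.6° → H = 155.6°
= HSL(155.6°, 63.0%, 46.7%)


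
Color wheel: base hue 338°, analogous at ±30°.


Base hue: 338°
Left analog: (338 - 30) mod 360 = 308°
Right analog: (338 + 30) mod 360 = 8°
Analogous hues = 308° and 8°


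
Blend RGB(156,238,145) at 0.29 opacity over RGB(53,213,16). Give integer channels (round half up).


C = α×F + (1-α)×B, with 1-α = 0.71
R: 0.29×156 + 0.71×53 = 45.24 + 37.63 = 82.87 → 83
G: 0.29×238 + 0.71×213 = 69.02 + 151.23 = 220.25 → 220
B: 0.29×145 + 0.71×16 = 42.05 + 11.36 = 53.41 → 53
= RGB(83, 220, 53)


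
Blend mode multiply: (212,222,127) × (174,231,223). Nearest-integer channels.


Multiply: C = A×B/255, rounded to nearest integer
R: 212×174/255 = 36888/255 ≈ 144.659 → 145
G: 222×231/255 = 51282/255 ≈ 201.106 → 201
B: 127×223/255 = 28321/255 ≈ 111.063 → 111
= RGB(145, 201, 111)


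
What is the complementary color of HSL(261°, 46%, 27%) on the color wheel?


Complement = opposite side of color wheel = hue + 180°
H' = (261 + 180) mod 360 = 81°
S and L unchanged.
= HSL(81°, 46%, 27%)


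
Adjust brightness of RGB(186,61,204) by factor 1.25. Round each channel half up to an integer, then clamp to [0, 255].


Multiply each channel by 1.25, round half up, clamp to [0, 255]
R: 186×1.25 = 232.5 → round → 233
G: 61×1.25 = 76.25 → round → 76
B: 204×1.25 = 255
= RGB(233, 76, 255)


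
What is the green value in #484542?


Color: #484542
R = 48 = 72
G = 45 = 69
B = 42 = 66
Green = 69


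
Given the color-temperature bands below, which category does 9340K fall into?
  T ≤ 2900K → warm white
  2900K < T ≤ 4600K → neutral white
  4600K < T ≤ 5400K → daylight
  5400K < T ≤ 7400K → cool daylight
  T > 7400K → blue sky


Temperature: 9340K
9340K > 7400K → blue sky
Classification: blue sky


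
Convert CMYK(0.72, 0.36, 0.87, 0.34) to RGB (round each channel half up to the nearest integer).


R = 255 × (1-C) × (1-K) = 255 × 0.28 × 0.66 = 47.124 → 47
G = 255 × (1-M) × (1-K) = 255 × 0.64 × 0.66 = 107.712 → 108
B = 255 × (1-Y) × (1-K) = 255 × 0.13 × 0.66 = 21.879 → 22
= RGB(47, 108, 22)


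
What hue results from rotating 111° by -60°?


New hue = (H + rotation) mod 360
New hue = (111 -60) mod 360
= 51 mod 360
= 51°


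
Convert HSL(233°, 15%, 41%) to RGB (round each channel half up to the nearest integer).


H=233°, S=0.15, L=0.41
C = (1-|2L-1|)×S = (1-|-0.18|)×0.15 = 0.123
H' = H/60 = 233/60 ≈ 3.8833; X = C×(1-|H' mod 2 - 1|) = 0.01435
m = L - C/2 = 0.41 - 0.0615 = 0.3485
Sector ⌊H'⌋ = 3 → (R',G',B') = (0.0, 0.01435, 0.123)
RGB = ((R'+m)×255, (G'+m)×255, (B'+m)×255) = (88.8675, 92.52675, 120.2325)
Round half up → RGB(89, 93, 120)


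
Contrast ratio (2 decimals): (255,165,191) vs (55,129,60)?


Linearize each sRGB channel c=v/255: c/12.92 if c ≤ 0.04045 else ((c+0.055)/1.055)^2.4
L = 0.2126×R_lin + 0.7152×G_lin + 0.0722×B_lin
Color 1 (255,165,191):
  R=255: 255/255≈1.0000 > 0.04045 → ((1.0000+0.055)/1.055)^2.4 ≈ 1.00000
  G=165: 165/255≈0.6471 > 0.04045 → ((0.6471+0.055)/1.055)^2.4 ≈ 0.37626
  B=191: 191/255≈0.7490 > 0.04045 → ((0.7490+0.055)/1.055)^2.4 ≈ 0.52100
  L1 = 0.2126×1.00000 + 0.7152×0.37626 + 0.0722×0.52100 ≈ 0.51932
Color 2 (55,129,60):
  R=55: 55/255≈0.2157 > 0.04045 → ((0.2157+0.055)/1.055)^2.4 ≈ 0.03820
  G=129: 129/255≈0.5059 > 0.04045 → ((0.5059+0.055)/1.055)^2.4 ≈ 0.21953
  B=60: 60/255≈0.2353 > 0.04045 → ((0.2353+0.055)/1.055)^2.4 ≈ 0.04519
  L2 = 0.2126×0.03820 + 0.7152×0.21953 + 0.0722×0.04519 ≈ 0.16839
Lighter = 0.51932, Darker = 0.16839
Ratio = (L_lighter + 0.05) / (L_darker + 0.05)
Ratio = (0.51932 + 0.05) / (0.16839 + 0.05) = 0.56932 / 0.21839 ≈ 2.6069
Ratio ≈ 2.61:1


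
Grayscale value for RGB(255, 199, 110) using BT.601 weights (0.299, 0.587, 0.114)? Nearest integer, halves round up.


Gray = 0.299×R + 0.587×G + 0.114×B
Gray = 0.299×255 + 0.587×199 + 0.114×110
Gray = 76.245 + 116.813 + 12.540
Gray = 205.598 → round half up → 206
Gray = 206


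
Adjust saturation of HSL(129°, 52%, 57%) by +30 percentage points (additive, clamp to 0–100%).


Original S = 52%
Adjustment = +30 percentage points
New S = 52 + (30) = 82
Clamp to [0, 100] → 82
= HSL(129°, 82%, 57%)


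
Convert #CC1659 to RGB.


CC → 204 (R)
16 → 22 (G)
59 → 89 (B)
= RGB(204, 22, 89)


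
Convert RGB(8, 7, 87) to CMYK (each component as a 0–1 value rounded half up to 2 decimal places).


R'=8/255≈0.0314, G'=7/255≈0.0275, B'=87/255≈0.3412
K = 1 - max(R',G',B') = 1 - 87/255 = 168/255 = 0.65882… → 0.66
(1-R'-K)/(1-K) simplifies to (max-R)/max with max = 87:
C = (87-8)/87 = 79/87 = 0.90804… → 0.91
M = (87-7)/87 = 80/87 = 0.91954… → 0.92
Y = (87-87)/87 = 0/87 = 0 → 0.00
= CMYK(0.91, 0.92, 0.00, 0.66)


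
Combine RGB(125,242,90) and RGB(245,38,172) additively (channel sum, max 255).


Additive: each channel = min(255, C₁+C₂)
R: 125+245 = 370 → 255
G: 242+38 = 280 → 255
B: 90+172 = 262 → 255
= RGB(255, 255, 255)


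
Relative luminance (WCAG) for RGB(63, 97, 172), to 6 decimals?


Linearize each channel (sRGB transfer function): c = v/255; c_lin = c/12.92 if c ≤ 0.04045, else ((c+0.055)/1.055)^2.4
  R: 63/255 ≈ 0.247059 > 0.04045 → ((0.247059+0.055)/1.055)^2.4 ≈ 0.049707
  G: 97/255 ≈ 0.380392 > 0.04045 → ((0.380392+0.055)/1.055)^2.4 ≈ 0.119538
  B: 172/255 ≈ 0.674510 > 0.04045 → ((0.674510+0.055)/1.055)^2.4 ≈ 0.412543
R_lin = 0.049707, G_lin = 0.119538, B_lin = 0.412543
L = 0.2126×R + 0.7152×G + 0.0722×B
L = 0.2126×0.049707 + 0.7152×0.119538 + 0.0722×0.412543
L ≈ 0.125847
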